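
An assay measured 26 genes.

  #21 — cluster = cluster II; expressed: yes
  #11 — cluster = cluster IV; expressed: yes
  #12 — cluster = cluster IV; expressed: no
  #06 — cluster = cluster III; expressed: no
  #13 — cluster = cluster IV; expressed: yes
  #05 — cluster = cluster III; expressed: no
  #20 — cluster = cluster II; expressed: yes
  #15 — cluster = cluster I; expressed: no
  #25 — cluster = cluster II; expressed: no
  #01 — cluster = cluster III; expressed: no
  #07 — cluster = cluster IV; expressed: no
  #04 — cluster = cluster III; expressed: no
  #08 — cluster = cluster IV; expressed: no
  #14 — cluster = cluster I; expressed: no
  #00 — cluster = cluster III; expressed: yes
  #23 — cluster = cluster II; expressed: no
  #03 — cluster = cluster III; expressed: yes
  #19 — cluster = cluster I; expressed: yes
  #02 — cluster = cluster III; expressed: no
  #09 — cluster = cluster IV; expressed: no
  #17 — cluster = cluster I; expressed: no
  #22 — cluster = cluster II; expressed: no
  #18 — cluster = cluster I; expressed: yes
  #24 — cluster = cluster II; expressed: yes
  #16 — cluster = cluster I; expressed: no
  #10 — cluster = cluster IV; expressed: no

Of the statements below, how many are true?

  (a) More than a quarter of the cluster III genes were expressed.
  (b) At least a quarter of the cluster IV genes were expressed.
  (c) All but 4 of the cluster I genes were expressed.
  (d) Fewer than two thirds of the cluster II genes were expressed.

(a) cluster III: |A| = 7, |A ∩ B| = 2; needs |A ∩ B| / |A| > 1/4 — true.
(b) cluster IV: |A| = 7, |A ∩ B| = 2; needs |A ∩ B| / |A| ≥ 1/4 — true.
(c) cluster I: |A| = 6, |A ∩ B| = 2; needs |A ∖ B| = 4 — true.
(d) cluster II: |A| = 6, |A ∩ B| = 3; needs |A ∩ B| / |A| < 2/3 — true.

4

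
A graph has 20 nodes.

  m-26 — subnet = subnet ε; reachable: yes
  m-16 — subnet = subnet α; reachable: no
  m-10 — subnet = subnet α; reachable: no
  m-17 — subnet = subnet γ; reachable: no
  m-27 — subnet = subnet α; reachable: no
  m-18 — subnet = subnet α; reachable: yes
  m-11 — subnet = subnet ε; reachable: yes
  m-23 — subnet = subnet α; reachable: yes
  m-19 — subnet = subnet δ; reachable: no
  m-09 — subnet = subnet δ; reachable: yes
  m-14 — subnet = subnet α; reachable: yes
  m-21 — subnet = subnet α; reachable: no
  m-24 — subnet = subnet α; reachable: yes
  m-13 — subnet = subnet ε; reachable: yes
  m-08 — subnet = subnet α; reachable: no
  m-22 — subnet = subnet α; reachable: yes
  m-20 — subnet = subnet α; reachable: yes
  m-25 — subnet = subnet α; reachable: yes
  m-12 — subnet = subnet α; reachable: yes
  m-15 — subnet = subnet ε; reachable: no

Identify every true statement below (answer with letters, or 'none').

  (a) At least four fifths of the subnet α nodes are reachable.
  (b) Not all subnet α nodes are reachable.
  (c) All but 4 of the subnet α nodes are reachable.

|A| = 13, |A ∩ B| = 8, |A ∖ B| = 5.
(a) |A ∩ B| / |A| ≥ 4/5: fails.
(b) A ⊄ B (|A ∖ B| ≥ 1): holds.
(c) |A ∖ B| = 4: fails.

(b)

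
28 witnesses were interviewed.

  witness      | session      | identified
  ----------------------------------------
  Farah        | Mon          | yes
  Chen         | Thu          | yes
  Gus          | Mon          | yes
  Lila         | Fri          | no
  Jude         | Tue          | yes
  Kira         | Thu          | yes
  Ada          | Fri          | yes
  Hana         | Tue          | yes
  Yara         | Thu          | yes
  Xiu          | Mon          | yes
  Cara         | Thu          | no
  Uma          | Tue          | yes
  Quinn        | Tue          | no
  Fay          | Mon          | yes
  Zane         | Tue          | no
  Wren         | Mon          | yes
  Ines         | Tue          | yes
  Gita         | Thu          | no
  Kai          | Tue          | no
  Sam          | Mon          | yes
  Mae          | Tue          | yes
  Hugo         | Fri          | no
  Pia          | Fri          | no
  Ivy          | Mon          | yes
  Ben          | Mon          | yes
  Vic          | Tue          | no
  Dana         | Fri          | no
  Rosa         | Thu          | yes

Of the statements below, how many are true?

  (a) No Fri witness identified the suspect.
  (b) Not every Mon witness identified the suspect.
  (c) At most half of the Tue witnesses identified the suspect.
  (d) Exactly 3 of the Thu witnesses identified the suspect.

(a) Fri: |A| = 5, |A ∩ B| = 1; needs A ∩ B = ∅ (|A ∩ B| = 0) — false.
(b) Mon: |A| = 8, |A ∩ B| = 8; needs A ⊄ B (|A ∖ B| ≥ 1) — false.
(c) Tue: |A| = 9, |A ∩ B| = 5; needs |A ∩ B| ≤ |A ∖ B| — false.
(d) Thu: |A| = 6, |A ∩ B| = 4; needs |A ∩ B| = 3 — false.

0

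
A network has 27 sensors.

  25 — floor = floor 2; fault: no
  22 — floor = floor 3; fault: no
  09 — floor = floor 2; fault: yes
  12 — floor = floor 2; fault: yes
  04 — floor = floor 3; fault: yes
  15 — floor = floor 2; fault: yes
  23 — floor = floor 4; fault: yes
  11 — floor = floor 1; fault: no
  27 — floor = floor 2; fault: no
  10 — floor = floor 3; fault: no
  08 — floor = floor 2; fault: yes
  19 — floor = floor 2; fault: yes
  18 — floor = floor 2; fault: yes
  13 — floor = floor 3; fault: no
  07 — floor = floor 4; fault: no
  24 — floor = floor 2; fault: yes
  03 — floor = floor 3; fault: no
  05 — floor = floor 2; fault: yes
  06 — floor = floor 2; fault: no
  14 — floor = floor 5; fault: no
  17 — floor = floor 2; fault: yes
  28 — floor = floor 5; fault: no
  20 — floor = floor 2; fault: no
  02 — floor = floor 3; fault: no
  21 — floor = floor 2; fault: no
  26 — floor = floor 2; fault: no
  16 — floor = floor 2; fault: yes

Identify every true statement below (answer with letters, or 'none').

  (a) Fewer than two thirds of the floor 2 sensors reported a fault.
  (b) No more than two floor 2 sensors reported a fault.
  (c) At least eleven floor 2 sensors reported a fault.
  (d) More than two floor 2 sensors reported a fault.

(a), (d)

|A| = 16, |A ∩ B| = 10, |A ∖ B| = 6.
(a) |A ∩ B| / |A| < 2/3: holds.
(b) |A ∩ B| ≤ 2: fails.
(c) |A ∩ B| ≥ 11: fails.
(d) |A ∩ B| > 2: holds.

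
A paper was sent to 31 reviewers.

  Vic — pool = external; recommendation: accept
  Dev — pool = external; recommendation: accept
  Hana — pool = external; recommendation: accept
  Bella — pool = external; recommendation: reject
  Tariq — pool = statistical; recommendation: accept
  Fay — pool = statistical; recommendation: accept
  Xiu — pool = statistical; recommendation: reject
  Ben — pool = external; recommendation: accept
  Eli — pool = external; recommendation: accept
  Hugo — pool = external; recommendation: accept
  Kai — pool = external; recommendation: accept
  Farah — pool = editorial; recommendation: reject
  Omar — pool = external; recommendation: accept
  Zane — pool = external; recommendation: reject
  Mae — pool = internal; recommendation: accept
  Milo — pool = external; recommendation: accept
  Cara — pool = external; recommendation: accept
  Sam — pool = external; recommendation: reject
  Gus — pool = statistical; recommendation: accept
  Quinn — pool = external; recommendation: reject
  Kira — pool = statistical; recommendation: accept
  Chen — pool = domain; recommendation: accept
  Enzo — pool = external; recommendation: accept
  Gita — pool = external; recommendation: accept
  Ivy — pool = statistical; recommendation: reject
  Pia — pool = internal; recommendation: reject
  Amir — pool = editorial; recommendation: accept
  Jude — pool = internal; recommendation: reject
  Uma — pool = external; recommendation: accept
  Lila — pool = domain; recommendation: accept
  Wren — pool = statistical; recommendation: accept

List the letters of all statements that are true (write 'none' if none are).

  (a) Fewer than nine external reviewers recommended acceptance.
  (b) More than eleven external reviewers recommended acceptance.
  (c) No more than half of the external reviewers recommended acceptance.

(b)

|A| = 17, |A ∩ B| = 13, |A ∖ B| = 4.
(a) |A ∩ B| < 9: fails.
(b) |A ∩ B| > 11: holds.
(c) |A ∩ B| ≤ |A ∖ B|: fails.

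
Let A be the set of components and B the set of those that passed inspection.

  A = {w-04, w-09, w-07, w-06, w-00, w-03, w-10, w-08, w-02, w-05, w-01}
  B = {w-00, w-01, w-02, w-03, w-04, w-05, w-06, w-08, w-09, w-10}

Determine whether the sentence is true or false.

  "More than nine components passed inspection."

Truth condition: |A ∩ B| > 9.
A (the restrictor) = {w-04, w-09, w-07, w-06, w-00, w-03, w-10, w-08, w-02, w-05, w-01}, |A| = 11.
A ∩ B = {w-04, w-09, w-06, w-00, w-03, w-10, w-08, w-02, w-05, w-01}, so |A ∩ B| = 10.
|A ∩ B| = 10, so the statement is true.

True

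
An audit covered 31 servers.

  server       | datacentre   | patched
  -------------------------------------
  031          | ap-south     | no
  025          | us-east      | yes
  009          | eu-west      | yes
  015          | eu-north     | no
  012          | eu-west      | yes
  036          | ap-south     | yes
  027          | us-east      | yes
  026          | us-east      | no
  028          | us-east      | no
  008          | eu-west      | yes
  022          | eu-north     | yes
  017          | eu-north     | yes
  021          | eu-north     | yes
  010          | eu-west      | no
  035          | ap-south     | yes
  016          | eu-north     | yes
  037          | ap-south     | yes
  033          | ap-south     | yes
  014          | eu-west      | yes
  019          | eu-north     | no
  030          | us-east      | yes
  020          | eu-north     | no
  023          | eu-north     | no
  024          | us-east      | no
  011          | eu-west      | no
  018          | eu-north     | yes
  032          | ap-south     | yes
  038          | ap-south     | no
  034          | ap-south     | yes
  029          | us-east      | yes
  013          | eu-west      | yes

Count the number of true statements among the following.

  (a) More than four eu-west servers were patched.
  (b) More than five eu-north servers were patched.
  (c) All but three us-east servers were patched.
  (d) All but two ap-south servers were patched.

3

(a) eu-west: |A| = 7, |A ∩ B| = 5; needs |A ∩ B| > 4 — true.
(b) eu-north: |A| = 9, |A ∩ B| = 5; needs |A ∩ B| > 5 — false.
(c) us-east: |A| = 7, |A ∩ B| = 4; needs |A ∖ B| = 3 — true.
(d) ap-south: |A| = 8, |A ∩ B| = 6; needs |A ∖ B| = 2 — true.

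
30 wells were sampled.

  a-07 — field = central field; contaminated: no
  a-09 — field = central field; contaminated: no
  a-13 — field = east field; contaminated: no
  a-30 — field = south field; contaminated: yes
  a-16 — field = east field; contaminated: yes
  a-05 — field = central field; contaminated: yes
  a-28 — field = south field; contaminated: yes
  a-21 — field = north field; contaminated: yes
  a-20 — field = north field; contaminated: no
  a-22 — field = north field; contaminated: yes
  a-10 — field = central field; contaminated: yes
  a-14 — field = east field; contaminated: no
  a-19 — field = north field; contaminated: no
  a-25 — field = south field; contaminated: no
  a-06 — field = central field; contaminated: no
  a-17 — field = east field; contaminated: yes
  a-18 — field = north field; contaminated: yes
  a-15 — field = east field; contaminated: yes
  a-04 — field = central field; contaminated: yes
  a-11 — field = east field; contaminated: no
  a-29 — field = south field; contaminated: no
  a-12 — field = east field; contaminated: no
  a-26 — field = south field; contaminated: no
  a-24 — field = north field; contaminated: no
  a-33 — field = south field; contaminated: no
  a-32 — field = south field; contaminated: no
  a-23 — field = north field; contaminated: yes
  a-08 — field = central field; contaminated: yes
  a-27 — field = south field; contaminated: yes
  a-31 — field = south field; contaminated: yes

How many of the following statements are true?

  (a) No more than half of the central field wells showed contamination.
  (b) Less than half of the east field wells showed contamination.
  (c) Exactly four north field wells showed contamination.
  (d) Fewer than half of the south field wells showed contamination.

(a) central field: |A| = 7, |A ∩ B| = 4; needs |A ∩ B| ≤ |A ∖ B| — false.
(b) east field: |A| = 7, |A ∩ B| = 3; needs |A ∩ B| < |A ∖ B| — true.
(c) north field: |A| = 7, |A ∩ B| = 4; needs |A ∩ B| = 4 — true.
(d) south field: |A| = 9, |A ∩ B| = 4; needs |A ∩ B| < |A ∖ B| — true.

3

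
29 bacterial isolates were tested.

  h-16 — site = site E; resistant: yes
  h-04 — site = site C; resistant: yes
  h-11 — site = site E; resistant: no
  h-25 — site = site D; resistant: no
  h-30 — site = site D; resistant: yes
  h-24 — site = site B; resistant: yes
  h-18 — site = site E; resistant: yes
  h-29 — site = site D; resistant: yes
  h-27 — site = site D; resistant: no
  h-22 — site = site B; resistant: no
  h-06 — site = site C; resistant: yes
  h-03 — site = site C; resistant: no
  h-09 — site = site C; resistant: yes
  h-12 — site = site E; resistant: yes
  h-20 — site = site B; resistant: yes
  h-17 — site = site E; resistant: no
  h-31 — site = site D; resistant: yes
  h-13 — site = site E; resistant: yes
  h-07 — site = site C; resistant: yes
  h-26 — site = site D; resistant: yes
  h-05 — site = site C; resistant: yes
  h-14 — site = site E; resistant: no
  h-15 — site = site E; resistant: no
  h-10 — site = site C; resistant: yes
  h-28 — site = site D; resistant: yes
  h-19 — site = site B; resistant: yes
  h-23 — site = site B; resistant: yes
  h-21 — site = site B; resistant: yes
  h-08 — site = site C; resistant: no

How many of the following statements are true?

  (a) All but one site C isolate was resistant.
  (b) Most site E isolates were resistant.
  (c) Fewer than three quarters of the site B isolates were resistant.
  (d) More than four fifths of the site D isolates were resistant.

0

(a) site C: |A| = 8, |A ∩ B| = 6; needs |A ∖ B| = 1 — false.
(b) site E: |A| = 8, |A ∩ B| = 4; needs |A ∩ B| > |A ∖ B| — false.
(c) site B: |A| = 6, |A ∩ B| = 5; needs |A ∩ B| / |A| < 3/4 — false.
(d) site D: |A| = 7, |A ∩ B| = 5; needs |A ∩ B| / |A| > 4/5 — false.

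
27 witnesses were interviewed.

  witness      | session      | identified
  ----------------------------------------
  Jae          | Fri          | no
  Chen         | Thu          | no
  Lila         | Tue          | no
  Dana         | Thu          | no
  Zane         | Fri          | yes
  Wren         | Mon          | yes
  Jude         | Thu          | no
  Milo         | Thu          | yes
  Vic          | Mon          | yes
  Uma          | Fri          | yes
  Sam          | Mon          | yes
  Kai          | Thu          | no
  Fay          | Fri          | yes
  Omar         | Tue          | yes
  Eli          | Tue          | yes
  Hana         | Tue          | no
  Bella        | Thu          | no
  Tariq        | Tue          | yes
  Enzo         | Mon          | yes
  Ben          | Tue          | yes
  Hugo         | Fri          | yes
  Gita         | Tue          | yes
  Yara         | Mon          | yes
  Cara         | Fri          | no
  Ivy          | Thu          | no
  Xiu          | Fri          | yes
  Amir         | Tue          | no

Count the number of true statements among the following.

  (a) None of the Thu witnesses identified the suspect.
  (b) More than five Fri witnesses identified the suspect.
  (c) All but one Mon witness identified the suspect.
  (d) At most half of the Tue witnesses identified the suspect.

(a) Thu: |A| = 7, |A ∩ B| = 1; needs A ∩ B = ∅ (|A ∩ B| = 0) — false.
(b) Fri: |A| = 7, |A ∩ B| = 5; needs |A ∩ B| > 5 — false.
(c) Mon: |A| = 5, |A ∩ B| = 5; needs |A ∖ B| = 1 — false.
(d) Tue: |A| = 8, |A ∩ B| = 5; needs |A ∩ B| ≤ |A ∖ B| — false.

0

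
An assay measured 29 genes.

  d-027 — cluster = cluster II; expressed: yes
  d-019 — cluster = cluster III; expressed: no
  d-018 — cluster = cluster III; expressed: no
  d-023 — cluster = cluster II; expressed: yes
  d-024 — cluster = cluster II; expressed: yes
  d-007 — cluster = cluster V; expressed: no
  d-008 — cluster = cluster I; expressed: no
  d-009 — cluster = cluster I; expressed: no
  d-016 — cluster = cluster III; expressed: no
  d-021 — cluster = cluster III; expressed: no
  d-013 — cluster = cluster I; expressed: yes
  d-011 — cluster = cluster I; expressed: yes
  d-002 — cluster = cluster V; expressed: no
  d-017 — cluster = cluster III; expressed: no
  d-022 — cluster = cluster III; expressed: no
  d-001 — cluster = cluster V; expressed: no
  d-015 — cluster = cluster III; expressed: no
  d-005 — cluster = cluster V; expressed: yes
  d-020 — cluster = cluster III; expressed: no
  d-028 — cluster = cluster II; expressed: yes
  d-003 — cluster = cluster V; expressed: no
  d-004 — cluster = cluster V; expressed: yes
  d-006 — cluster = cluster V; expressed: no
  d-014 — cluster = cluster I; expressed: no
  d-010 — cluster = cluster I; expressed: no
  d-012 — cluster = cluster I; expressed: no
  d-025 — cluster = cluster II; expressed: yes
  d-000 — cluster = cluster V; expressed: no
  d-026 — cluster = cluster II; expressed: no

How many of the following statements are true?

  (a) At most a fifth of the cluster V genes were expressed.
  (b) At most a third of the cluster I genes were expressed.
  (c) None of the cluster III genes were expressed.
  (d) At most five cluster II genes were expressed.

3

(a) cluster V: |A| = 8, |A ∩ B| = 2; needs |A ∩ B| / |A| ≤ 1/5 — false.
(b) cluster I: |A| = 7, |A ∩ B| = 2; needs |A ∩ B| / |A| ≤ 1/3 — true.
(c) cluster III: |A| = 8, |A ∩ B| = 0; needs A ∩ B = ∅ (|A ∩ B| = 0) — true.
(d) cluster II: |A| = 6, |A ∩ B| = 5; needs |A ∩ B| ≤ 5 — true.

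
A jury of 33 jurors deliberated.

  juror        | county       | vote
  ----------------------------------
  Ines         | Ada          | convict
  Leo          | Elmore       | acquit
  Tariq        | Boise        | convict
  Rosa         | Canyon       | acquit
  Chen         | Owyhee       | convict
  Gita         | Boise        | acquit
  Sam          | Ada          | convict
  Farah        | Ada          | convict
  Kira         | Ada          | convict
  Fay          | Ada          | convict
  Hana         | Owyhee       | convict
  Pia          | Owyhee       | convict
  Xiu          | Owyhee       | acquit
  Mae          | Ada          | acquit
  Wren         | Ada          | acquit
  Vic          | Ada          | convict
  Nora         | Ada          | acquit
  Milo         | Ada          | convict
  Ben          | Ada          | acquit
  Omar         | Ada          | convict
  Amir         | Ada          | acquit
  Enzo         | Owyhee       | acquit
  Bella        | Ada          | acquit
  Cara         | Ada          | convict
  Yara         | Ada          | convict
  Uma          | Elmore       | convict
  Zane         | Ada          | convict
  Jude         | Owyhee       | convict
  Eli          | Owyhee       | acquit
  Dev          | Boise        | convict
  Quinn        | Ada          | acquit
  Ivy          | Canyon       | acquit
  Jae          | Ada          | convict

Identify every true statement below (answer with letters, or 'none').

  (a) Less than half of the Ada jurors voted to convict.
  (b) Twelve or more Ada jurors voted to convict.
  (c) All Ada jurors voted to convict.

|A| = 19, |A ∩ B| = 12, |A ∖ B| = 7.
(a) |A ∩ B| < |A ∖ B|: fails.
(b) |A ∩ B| ≥ 12: holds.
(c) A ⊆ B, i.e. every element of A is in B (|A ∖ B| = 0): fails.

(b)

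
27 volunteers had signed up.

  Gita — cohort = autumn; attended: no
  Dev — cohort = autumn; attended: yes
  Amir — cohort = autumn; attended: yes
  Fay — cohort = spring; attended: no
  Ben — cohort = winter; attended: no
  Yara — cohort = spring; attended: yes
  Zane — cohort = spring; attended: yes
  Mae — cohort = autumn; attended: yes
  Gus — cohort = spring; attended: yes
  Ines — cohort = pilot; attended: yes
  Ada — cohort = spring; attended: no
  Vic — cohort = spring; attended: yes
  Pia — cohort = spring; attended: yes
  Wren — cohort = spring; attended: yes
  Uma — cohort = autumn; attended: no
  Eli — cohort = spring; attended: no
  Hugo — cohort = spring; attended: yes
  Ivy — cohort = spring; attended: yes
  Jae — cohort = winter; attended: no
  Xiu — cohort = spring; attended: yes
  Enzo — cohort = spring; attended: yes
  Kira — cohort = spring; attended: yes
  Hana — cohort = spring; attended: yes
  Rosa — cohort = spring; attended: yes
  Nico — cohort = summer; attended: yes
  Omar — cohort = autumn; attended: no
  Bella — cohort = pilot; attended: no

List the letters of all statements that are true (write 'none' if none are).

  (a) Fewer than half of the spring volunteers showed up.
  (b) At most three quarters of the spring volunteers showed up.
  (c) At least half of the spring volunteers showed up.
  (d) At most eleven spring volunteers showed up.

(c)

|A| = 16, |A ∩ B| = 13, |A ∖ B| = 3.
(a) |A ∩ B| < |A ∖ B|: fails.
(b) |A ∩ B| / |A| ≤ 3/4: fails.
(c) |A ∩ B| ≥ |A ∖ B|: holds.
(d) |A ∩ B| ≤ 11: fails.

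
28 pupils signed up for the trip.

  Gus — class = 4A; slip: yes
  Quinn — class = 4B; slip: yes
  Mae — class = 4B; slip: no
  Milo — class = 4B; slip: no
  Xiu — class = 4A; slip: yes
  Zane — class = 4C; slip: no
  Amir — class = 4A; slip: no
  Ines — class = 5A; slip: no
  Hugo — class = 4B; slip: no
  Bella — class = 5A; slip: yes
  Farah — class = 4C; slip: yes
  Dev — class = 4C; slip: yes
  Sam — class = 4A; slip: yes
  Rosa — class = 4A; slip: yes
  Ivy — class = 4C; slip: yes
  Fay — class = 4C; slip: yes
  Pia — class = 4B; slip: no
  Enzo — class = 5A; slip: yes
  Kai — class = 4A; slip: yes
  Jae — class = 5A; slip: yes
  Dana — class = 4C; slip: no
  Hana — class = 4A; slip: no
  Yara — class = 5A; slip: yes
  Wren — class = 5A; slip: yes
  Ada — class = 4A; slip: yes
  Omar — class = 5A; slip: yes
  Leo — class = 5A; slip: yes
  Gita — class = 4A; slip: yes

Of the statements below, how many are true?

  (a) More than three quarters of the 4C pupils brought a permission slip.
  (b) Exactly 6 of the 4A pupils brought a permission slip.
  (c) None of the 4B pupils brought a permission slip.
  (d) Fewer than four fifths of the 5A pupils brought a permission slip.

0

(a) 4C: |A| = 6, |A ∩ B| = 4; needs |A ∩ B| / |A| > 3/4 — false.
(b) 4A: |A| = 9, |A ∩ B| = 7; needs |A ∩ B| = 6 — false.
(c) 4B: |A| = 5, |A ∩ B| = 1; needs A ∩ B = ∅ (|A ∩ B| = 0) — false.
(d) 5A: |A| = 8, |A ∩ B| = 7; needs |A ∩ B| / |A| < 4/5 — false.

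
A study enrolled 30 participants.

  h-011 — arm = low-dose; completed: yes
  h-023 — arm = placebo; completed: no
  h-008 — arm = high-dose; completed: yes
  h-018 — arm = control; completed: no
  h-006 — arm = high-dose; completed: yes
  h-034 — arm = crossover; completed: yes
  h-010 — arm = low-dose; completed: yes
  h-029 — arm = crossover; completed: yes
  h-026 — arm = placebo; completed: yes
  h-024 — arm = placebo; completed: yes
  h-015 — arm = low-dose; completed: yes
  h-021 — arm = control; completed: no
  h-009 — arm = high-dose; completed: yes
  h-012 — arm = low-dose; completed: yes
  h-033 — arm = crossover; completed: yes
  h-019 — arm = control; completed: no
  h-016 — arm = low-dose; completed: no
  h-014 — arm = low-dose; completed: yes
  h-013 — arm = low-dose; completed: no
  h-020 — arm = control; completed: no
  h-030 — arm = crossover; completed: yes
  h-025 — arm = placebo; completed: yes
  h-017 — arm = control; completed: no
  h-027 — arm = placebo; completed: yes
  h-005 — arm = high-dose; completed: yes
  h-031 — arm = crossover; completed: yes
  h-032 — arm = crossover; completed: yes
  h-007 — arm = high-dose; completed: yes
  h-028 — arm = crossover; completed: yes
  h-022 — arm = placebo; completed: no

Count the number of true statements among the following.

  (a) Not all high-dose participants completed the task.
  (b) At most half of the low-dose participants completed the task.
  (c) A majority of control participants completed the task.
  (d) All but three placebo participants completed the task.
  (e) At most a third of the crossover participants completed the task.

(a) high-dose: |A| = 5, |A ∩ B| = 5; needs A ⊄ B (|A ∖ B| ≥ 1) — false.
(b) low-dose: |A| = 7, |A ∩ B| = 5; needs |A ∩ B| ≤ |A ∖ B| — false.
(c) control: |A| = 5, |A ∩ B| = 0; needs |A ∩ B| > |A ∖ B| — false.
(d) placebo: |A| = 6, |A ∩ B| = 4; needs |A ∖ B| = 3 — false.
(e) crossover: |A| = 7, |A ∩ B| = 7; needs |A ∩ B| / |A| ≤ 1/3 — false.

0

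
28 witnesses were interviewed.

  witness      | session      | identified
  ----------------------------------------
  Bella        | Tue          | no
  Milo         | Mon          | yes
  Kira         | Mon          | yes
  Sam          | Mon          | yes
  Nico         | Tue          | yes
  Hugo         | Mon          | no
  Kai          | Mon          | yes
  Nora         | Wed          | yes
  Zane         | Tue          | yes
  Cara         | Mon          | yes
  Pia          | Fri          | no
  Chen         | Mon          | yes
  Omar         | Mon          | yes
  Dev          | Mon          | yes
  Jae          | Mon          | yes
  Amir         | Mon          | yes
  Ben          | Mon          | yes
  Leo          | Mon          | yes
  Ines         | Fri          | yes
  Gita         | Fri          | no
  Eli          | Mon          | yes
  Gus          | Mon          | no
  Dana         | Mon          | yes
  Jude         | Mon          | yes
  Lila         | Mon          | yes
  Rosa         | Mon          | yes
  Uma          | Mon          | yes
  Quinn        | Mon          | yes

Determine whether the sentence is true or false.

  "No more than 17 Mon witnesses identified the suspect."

False

Truth condition: |A ∩ B| ≤ 17.
|A| = 21, |A ∩ B| = 19, |A ∖ B| = 2.
|A ∩ B| = 19, so the statement is false.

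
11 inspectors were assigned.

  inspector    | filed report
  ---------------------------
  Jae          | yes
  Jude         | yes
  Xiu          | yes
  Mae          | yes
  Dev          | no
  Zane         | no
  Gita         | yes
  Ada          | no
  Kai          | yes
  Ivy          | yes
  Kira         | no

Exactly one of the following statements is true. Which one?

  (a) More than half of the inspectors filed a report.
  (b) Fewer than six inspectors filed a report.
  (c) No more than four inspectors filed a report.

|A| = 11, |A ∩ B| = 7, |A ∖ B| = 4.
(a) requires |A ∩ B| > |A ∖ B|: true.
(b) requires |A ∩ B| < 6: false.
(c) requires |A ∩ B| ≤ 4: false.

(a)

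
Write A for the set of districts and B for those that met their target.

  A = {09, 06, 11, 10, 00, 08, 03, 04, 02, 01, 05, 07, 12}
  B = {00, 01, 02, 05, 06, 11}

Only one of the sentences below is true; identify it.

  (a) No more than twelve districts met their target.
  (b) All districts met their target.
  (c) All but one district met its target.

(a)

|A| = 13, |A ∩ B| = 6, |A ∖ B| = 7.
(a) requires |A ∩ B| ≤ 12: true.
(b) requires A ⊆ B, i.e. every element of A is in B (|A ∖ B| = 0): false.
(c) requires |A ∖ B| = 1: false.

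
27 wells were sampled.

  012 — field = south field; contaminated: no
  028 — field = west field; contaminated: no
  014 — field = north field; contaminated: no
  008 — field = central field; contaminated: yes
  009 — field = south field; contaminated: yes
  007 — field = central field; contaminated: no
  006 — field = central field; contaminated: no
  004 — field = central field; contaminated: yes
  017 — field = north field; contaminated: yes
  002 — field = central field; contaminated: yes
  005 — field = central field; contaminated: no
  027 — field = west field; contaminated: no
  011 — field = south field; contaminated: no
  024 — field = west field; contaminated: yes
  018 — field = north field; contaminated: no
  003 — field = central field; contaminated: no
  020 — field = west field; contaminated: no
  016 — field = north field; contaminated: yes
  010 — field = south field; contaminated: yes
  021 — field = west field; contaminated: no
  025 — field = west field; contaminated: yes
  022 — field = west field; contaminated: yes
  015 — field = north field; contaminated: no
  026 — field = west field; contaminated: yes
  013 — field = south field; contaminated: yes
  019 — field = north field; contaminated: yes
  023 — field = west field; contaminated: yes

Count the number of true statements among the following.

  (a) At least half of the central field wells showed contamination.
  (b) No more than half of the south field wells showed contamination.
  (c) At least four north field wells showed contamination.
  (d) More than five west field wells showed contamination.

(a) central field: |A| = 7, |A ∩ B| = 3; needs |A ∩ B| ≥ |A ∖ B| — false.
(b) south field: |A| = 5, |A ∩ B| = 3; needs |A ∩ B| ≤ |A ∖ B| — false.
(c) north field: |A| = 6, |A ∩ B| = 3; needs |A ∩ B| ≥ 4 — false.
(d) west field: |A| = 9, |A ∩ B| = 5; needs |A ∩ B| > 5 — false.

0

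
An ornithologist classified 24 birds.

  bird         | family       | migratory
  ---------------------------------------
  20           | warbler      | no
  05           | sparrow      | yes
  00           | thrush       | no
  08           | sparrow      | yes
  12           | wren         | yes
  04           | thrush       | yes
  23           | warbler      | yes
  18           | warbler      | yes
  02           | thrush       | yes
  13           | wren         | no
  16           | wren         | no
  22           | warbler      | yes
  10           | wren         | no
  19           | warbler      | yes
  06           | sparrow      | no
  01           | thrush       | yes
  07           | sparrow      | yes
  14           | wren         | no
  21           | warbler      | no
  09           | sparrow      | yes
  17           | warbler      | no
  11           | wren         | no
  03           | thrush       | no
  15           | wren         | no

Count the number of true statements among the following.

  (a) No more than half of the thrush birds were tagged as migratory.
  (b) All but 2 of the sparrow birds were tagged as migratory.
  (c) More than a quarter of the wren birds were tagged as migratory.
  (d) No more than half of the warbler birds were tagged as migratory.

0

(a) thrush: |A| = 5, |A ∩ B| = 3; needs |A ∩ B| ≤ |A ∖ B| — false.
(b) sparrow: |A| = 5, |A ∩ B| = 4; needs |A ∖ B| = 2 — false.
(c) wren: |A| = 7, |A ∩ B| = 1; needs |A ∩ B| / |A| > 1/4 — false.
(d) warbler: |A| = 7, |A ∩ B| = 4; needs |A ∩ B| ≤ |A ∖ B| — false.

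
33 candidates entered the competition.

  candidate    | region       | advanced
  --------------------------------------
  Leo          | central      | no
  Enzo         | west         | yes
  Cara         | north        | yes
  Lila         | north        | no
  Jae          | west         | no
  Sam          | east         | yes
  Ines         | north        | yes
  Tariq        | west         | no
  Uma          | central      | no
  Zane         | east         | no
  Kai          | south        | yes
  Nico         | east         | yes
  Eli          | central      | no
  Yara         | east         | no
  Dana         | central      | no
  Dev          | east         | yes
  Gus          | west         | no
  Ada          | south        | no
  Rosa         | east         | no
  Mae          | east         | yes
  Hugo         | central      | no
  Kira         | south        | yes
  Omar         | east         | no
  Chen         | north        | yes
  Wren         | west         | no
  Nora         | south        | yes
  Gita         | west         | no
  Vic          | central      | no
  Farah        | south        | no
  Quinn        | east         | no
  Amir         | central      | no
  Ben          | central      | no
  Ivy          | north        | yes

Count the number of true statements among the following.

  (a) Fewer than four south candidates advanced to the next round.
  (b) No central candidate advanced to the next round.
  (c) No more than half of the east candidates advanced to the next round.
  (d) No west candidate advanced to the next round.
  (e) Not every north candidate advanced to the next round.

4

(a) south: |A| = 5, |A ∩ B| = 3; needs |A ∩ B| < 4 — true.
(b) central: |A| = 8, |A ∩ B| = 0; needs A ∩ B = ∅ (|A ∩ B| = 0) — true.
(c) east: |A| = 9, |A ∩ B| = 4; needs |A ∩ B| ≤ |A ∖ B| — true.
(d) west: |A| = 6, |A ∩ B| = 1; needs A ∩ B = ∅ (|A ∩ B| = 0) — false.
(e) north: |A| = 5, |A ∩ B| = 4; needs A ⊄ B (|A ∖ B| ≥ 1) — true.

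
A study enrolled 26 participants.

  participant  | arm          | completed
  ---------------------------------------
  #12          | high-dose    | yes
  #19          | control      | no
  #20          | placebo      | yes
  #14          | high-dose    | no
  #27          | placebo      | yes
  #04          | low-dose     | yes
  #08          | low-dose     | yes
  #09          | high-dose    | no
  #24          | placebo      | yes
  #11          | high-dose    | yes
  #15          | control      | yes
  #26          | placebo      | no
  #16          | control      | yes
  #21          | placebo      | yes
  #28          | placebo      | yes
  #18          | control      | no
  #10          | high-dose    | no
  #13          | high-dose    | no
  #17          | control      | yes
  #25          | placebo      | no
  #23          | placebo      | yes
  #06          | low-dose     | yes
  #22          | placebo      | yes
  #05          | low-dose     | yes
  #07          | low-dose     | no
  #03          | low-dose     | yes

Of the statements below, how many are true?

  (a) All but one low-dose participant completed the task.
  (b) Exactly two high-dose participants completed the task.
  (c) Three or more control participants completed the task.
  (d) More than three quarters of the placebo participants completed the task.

(a) low-dose: |A| = 6, |A ∩ B| = 5; needs |A ∖ B| = 1 — true.
(b) high-dose: |A| = 6, |A ∩ B| = 2; needs |A ∩ B| = 2 — true.
(c) control: |A| = 5, |A ∩ B| = 3; needs |A ∩ B| ≥ 3 — true.
(d) placebo: |A| = 9, |A ∩ B| = 7; needs |A ∩ B| / |A| > 3/4 — true.

4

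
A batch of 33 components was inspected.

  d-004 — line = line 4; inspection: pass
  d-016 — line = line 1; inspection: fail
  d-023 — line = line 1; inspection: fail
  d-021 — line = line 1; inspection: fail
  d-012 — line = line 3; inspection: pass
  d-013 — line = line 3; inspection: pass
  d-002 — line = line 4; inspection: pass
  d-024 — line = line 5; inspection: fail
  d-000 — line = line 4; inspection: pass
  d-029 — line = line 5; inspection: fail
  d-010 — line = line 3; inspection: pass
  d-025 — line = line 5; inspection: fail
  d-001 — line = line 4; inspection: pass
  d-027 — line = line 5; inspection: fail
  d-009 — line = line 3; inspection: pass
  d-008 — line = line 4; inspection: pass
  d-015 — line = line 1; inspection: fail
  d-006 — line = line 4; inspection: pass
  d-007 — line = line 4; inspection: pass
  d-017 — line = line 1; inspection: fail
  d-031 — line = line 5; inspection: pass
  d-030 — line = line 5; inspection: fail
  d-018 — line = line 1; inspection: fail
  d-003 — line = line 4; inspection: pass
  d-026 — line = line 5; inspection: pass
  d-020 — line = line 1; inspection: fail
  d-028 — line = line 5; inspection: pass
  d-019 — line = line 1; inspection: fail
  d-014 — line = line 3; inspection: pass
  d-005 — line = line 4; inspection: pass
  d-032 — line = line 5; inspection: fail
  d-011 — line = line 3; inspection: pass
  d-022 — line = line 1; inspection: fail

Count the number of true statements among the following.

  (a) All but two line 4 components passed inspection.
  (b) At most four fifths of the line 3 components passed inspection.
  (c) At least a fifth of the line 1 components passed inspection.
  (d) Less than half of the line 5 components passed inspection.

(a) line 4: |A| = 9, |A ∩ B| = 9; needs |A ∖ B| = 2 — false.
(b) line 3: |A| = 6, |A ∩ B| = 6; needs |A ∩ B| / |A| ≤ 4/5 — false.
(c) line 1: |A| = 9, |A ∩ B| = 0; needs |A ∩ B| / |A| ≥ 1/5 — false.
(d) line 5: |A| = 9, |A ∩ B| = 3; needs |A ∩ B| < |A ∖ B| — true.

1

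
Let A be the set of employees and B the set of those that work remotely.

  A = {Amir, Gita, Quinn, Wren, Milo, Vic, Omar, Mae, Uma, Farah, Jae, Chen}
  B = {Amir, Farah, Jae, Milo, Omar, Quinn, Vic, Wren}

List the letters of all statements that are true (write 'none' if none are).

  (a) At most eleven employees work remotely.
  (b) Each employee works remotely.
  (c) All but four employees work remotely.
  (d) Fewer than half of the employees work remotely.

|A| = 12, |A ∩ B| = 8, |A ∖ B| = 4.
(a) |A ∩ B| ≤ 11: holds.
(b) A ⊆ B, i.e. every element of A is in B (|A ∖ B| = 0): fails.
(c) |A ∖ B| = 4: holds.
(d) |A ∩ B| < |A ∖ B|: fails.

(a), (c)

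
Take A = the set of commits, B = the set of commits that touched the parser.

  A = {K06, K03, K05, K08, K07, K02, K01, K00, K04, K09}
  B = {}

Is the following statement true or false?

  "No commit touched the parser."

'No commit touched the parser' holds iff A ∩ B = ∅ (|A ∩ B| = 0).
A (the restrictor) = {K06, K03, K05, K08, K07, K02, K01, K00, K04, K09}, |A| = 10.
A ∩ B = {}, so |A ∩ B| = 0.
So the statement is true.

True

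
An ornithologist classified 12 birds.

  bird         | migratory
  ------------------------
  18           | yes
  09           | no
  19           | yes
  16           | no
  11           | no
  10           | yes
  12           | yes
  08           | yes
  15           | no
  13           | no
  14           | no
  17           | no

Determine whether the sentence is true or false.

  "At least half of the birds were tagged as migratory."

Truth condition: |A ∩ B| ≥ |A ∖ B|.
A (the restrictor) = {18, 09, 19, 16, 11, 10, 12, 08, 15, 13, 14, 17}, |A| = 12.
A ∩ B = {18, 19, 10, 12, 08}, so |A ∩ B| = 5.
A ∖ B = {09, 16, 11, 15, 13, 14, 17}, so |A ∖ B| = 7.
5 < 7, so the statement is false.

False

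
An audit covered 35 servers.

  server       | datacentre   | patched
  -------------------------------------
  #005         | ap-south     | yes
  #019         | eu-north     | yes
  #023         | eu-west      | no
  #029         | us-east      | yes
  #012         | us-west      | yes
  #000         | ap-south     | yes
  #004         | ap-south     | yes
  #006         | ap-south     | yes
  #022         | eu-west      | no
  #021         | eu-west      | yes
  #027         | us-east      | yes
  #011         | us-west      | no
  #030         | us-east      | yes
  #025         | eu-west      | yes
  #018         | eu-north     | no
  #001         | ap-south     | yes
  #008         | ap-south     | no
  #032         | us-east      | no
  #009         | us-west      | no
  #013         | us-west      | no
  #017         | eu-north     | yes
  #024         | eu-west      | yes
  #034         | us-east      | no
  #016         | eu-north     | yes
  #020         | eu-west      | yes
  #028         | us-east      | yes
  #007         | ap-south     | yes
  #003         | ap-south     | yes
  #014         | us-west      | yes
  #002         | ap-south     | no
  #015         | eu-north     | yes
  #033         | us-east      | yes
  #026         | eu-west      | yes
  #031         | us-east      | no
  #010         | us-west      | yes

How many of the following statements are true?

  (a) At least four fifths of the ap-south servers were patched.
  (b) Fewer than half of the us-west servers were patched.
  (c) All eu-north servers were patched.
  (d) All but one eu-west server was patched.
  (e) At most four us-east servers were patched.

(a) ap-south: |A| = 9, |A ∩ B| = 7; needs |A ∩ B| / |A| ≥ 4/5 — false.
(b) us-west: |A| = 6, |A ∩ B| = 3; needs |A ∩ B| < |A ∖ B| — false.
(c) eu-north: |A| = 5, |A ∩ B| = 4; needs A ⊆ B, i.e. every element of A is in B (|A ∖ B| = 0) — false.
(d) eu-west: |A| = 7, |A ∩ B| = 5; needs |A ∖ B| = 1 — false.
(e) us-east: |A| = 8, |A ∩ B| = 5; needs |A ∩ B| ≤ 4 — false.

0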